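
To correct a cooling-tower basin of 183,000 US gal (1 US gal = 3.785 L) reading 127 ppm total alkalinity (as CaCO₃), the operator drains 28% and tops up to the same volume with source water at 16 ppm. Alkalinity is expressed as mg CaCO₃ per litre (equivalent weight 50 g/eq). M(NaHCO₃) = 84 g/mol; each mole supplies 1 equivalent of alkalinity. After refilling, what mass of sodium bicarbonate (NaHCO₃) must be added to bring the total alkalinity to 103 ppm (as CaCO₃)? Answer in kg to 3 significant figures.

8.24 kg

Volume: 183,000 US gal × 3.785 L/gal = 692,655 L.
After draining 28% and refilling: 127 × 0.72 + 16 × 0.28 = 95.92 ppm.
Deficit to target: 103 − 95.92 = 7.08 mg/L.
As CaCO₃: 7.08 mg/L × 692,655 L = 4904 g; ÷ 50 g/eq ÷ 1 = 98.08 mol NaHCO₃.
Mass: 98.08 × 84 = 8239 g.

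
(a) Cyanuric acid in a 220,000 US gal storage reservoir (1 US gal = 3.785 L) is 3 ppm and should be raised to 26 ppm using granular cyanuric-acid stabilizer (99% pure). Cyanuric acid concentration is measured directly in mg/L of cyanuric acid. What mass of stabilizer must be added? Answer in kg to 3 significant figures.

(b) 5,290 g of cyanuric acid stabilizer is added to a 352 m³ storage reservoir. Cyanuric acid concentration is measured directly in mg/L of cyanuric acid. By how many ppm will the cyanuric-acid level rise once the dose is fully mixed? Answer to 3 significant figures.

(a) Volume: 220,000 US gal × 3.785 L/gal = 832,700 L.
(a) CYA to add: (26 − 3) = 23 mg/L × 832,700 L = 19,150 g cyanuric acid.
(a) At 99% purity: 19,150 / 0.99 = 19,350 g product.

(b) Volume: 352 m³ = 352,000 L.
(b) Rise: 5,290 g / 352,000 L × 1000 = 15.03 mg/L.

(a) 19.3 kg; (b) 15.0 ppm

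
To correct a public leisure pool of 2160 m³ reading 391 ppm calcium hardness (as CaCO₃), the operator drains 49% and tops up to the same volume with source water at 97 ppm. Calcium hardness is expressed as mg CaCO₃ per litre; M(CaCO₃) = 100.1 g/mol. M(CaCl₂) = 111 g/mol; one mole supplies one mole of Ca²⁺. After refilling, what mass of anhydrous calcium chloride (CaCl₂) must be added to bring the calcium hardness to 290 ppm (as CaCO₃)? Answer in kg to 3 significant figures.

Volume: 2160 m³ = 2,160,000 L.
After draining 49% and refilling: 391 × 0.51 + 97 × 0.49 = 246.94 ppm.
Deficit to target: 290 − 246.94 = 43.06 mg/L.
As CaCO₃: 43.06 mg/L × 2,160,000 L = 93,010 g; ÷ 100.1 = 929.2 mol Ca²⁺.
Mass: 929.2 × 111 = 103,100 g.

103 kg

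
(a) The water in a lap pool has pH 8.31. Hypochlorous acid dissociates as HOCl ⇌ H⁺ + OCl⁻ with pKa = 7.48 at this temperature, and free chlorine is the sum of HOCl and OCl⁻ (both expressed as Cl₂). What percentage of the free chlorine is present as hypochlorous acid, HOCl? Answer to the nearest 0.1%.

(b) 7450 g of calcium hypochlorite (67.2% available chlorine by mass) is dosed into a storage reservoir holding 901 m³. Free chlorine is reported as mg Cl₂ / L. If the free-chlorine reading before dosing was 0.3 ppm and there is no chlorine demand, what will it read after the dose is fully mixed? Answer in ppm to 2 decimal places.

(a) 12.9%; (b) 5.86 ppm

(a) [OCl⁻]/[HOCl] = 10^(pH − pKa) = 10^(8.31 − 7.48) = 10^0.83 = 6.761.
(a) Fraction as HOCl = 1 / (1 + 6.761) = 0.1289.

(b) Volume: 901 m³ = 901,000 L.
(b) Available chlorine delivered: 7450 g × 0.672 = 5006 g as Cl₂.
(b) Concentration rise: 5006 g / 901,000 L = 5.556 mg/L = 5.56 ppm.
(b) Final FC: 0.3 + 5.56 = 5.86 ppm.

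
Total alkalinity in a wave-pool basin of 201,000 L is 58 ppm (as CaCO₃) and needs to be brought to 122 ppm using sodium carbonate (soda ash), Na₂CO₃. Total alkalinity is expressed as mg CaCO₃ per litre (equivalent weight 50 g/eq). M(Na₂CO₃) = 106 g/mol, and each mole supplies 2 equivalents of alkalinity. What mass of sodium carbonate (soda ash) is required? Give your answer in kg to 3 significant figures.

13.6 kg

Alkalinity to add: (122 − 58) = 64 mg/L as CaCO₃ × 201,000 L = 12,860 g as CaCO₃.
Equivalents: 12,860 g ÷ 50 g/eq = 257.3 eq.
Each mole of Na₂CO₃ supplies 2 eq, so 257.3 / 2 = 128.6 mol.
Mass: 128.6 mol × 106 g/mol = 13,640 g.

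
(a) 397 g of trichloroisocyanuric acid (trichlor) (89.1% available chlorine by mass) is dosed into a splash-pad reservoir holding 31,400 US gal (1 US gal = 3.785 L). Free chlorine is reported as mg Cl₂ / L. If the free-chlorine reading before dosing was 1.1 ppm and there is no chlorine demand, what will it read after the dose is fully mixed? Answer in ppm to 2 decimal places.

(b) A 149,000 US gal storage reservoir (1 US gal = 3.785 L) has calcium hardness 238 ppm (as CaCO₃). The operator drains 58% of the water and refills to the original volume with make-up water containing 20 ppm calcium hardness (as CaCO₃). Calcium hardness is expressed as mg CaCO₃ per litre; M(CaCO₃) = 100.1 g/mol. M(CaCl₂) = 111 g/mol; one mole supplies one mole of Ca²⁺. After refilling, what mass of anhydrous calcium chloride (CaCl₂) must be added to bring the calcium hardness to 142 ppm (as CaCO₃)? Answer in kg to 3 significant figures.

(a) Volume: 31,400 US gal × 3.785 L/gal = 118,849 L.
(a) Available chlorine delivered: 397 g × 0.891 = 353.7 g as Cl₂.
(a) Concentration rise: 353.7 g / 118,849 L = 2.976 mg/L = 2.98 ppm.
(a) Final FC: 1.1 + 2.98 = 4.08 ppm.

(b) Volume: 149,000 US gal × 3.785 L/gal = 563,965 L.
(b) After draining 58% and refilling: 238 × 0.42 + 20 × 0.58 = 111.56 ppm.
(b) Deficit to target: 142 − 111.56 = 30.44 mg/L.
(b) As CaCO₃: 30.44 mg/L × 563,965 L = 17,170 g; ÷ 100.1 = 171.5 mol Ca²⁺.
(b) Mass: 171.5 × 111 = 19,040 g.

(a) 4.08 ppm; (b) 19.0 kg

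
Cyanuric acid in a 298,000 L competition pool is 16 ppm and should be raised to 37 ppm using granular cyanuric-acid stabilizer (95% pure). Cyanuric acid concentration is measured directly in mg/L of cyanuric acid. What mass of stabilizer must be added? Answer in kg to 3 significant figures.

CYA to add: (37 − 16) = 21 mg/L × 298,000 L = 6258 g cyanuric acid.
At 95% purity: 6258 / 0.95 = 6587 g product.

6.59 kg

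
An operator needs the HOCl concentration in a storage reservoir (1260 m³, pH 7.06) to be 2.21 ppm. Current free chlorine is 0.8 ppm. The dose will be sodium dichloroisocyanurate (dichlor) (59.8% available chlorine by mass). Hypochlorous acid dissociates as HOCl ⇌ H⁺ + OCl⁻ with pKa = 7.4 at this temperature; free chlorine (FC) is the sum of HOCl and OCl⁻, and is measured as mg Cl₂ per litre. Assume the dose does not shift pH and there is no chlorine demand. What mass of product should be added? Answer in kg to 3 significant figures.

Volume: 1260 m³ = 1,260,000 L.
[OCl⁻]/[HOCl] = 10^(pH − pKa) = 10^(7.06 − 7.4) = 0.4571; fraction as HOCl = 1/(1 + 0.4571) = 0.6863.
Free chlorine required for 2.21 ppm HOCl: 2.21 / 0.6863 = 3.22 ppm.
FC to add: 3.22 − 0.8 = 2.42 mg/L as Cl₂.
Cl₂ equivalent: 2.42 mg/L × 1,260,000 L = 3049 g.
Product at 59.8% available Cl: 3049 / 0.598 = 5099 g.

5.10 kg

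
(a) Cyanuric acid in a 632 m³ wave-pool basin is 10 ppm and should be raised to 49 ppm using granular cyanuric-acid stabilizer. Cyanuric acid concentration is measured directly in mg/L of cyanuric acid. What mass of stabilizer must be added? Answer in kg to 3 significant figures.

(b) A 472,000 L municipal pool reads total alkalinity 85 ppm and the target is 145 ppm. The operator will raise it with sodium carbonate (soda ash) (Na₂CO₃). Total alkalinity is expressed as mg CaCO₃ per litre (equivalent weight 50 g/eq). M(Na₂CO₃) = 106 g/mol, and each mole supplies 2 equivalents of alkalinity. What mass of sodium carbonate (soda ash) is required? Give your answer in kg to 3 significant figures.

(a) 24.6 kg; (b) 30.0 kg

(a) Volume: 632 m³ = 632,000 L.
(a) CYA to add: (49 − 10) = 39 mg/L × 632,000 L = 24,650 g cyanuric acid.

(b) Alkalinity to add: (145 − 85) = 60 mg/L as CaCO₃ × 472,000 L = 28,320 g as CaCO₃.
(b) Equivalents: 28,320 g ÷ 50 g/eq = 566.4 eq.
(b) Each mole of Na₂CO₃ supplies 2 eq, so 566.4 / 2 = 283.2 mol.
(b) Mass: 283.2 mol × 106 g/mol = 30,020 g.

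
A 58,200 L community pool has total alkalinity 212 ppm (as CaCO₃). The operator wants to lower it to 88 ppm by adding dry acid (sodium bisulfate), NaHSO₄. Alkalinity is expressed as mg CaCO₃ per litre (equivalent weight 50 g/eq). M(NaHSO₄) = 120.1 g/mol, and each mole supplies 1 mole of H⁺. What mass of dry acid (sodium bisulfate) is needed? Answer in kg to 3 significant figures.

17.3 kg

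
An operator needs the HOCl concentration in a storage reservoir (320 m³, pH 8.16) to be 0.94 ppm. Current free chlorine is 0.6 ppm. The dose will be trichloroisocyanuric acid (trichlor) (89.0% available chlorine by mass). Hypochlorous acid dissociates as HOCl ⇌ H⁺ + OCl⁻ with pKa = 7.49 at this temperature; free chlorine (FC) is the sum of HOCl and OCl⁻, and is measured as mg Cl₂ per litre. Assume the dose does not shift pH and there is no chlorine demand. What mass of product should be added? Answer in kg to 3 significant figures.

Volume: 320 m³ = 320,000 L.
[OCl⁻]/[HOCl] = 10^(pH − pKa) = 10^(8.16 − 7.49) = 4.677; fraction as HOCl = 1/(1 + 4.677) = 0.1761.
Free chlorine required for 0.94 ppm HOCl: 0.94 / 0.1761 = 5.337 ppm.
FC to add: 5.337 − 0.6 = 4.737 mg/L as Cl₂.
Cl₂ equivalent: 4.737 mg/L × 320,000 L = 1516 g.
Product at 89.0% available Cl: 1516 / 0.89 = 1703 g.

1.70 kg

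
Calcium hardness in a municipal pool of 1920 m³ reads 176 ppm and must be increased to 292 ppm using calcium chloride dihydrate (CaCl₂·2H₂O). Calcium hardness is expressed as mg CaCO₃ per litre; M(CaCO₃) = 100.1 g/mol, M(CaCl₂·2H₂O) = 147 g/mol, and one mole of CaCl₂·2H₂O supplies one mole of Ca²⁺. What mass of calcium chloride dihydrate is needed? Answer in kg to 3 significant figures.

327 kg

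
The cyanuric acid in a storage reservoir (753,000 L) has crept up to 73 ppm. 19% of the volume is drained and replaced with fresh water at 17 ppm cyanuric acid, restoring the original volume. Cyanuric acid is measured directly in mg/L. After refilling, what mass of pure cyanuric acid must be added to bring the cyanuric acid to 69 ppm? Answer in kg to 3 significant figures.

After draining 19% and refilling: 73 × 0.81 + 17 × 0.19 = 62.36 ppm.
Deficit to target: 69 − 62.36 = 6.64 mg/L.
Mass: 6.64 mg/L × 753,000 L = 5000 g cyanuric acid.

5.00 kg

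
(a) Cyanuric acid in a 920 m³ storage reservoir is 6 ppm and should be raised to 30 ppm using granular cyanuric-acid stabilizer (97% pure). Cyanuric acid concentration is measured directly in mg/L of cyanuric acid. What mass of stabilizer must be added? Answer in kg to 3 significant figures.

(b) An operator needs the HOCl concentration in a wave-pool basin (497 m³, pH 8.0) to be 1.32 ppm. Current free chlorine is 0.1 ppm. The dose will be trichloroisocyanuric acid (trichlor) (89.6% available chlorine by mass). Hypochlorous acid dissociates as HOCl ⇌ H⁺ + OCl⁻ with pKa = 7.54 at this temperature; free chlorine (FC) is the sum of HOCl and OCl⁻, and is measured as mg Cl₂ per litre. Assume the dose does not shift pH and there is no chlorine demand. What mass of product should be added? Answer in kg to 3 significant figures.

(a) Volume: 920 m³ = 920,000 L.
(a) CYA to add: (30 − 6) = 24 mg/L × 920,000 L = 22,080 g cyanuric acid.
(a) At 97% purity: 22,080 / 0.97 = 22,760 g product.

(b) Volume: 497 m³ = 497,000 L.
(b) [OCl⁻]/[HOCl] = 10^(pH − pKa) = 10^(8.0 − 7.54) = 2.884; fraction as HOCl = 1/(1 + 2.884) = 0.2575.
(b) Free chlorine required for 1.32 ppm HOCl: 1.32 / 0.2575 = 5.127 ppm.
(b) FC to add: 5.127 − 0.1 = 5.027 mg/L as Cl₂.
(b) Cl₂ equivalent: 5.027 mg/L × 497,000 L = 2498 g.
(b) Product at 89.6% available Cl: 2498 / 0.896 = 2788 g.

(a) 22.8 kg; (b) 2.79 kg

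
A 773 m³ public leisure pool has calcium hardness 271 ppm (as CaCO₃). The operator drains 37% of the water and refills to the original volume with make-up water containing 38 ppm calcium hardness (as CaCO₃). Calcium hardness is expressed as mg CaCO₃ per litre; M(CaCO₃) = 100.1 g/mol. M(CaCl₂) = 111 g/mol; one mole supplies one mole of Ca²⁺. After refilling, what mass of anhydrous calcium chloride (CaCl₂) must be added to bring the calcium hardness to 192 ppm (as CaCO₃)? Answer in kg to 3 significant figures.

Volume: 773 m³ = 773,000 L.
After draining 37% and refilling: 271 × 0.63 + 38 × 0.37 = 184.79 ppm.
Deficit to target: 192 − 184.79 = 7.21 mg/L.
As CaCO₃: 7.21 mg/L × 773,000 L = 5573 g; ÷ 100.1 = 55.68 mol Ca²⁺.
Mass: 55.68 × 111 = 6180 g.

6.18 kg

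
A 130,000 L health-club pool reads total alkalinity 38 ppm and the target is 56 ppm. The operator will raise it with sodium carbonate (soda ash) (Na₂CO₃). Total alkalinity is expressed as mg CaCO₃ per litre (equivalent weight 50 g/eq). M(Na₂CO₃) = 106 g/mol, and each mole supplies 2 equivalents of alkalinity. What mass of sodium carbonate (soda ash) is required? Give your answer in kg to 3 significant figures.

2.48 kg

Alkalinity to add: (56 − 38) = 18 mg/L as CaCO₃ × 130,000 L = 2340 g as CaCO₃.
Equivalents: 2340 g ÷ 50 g/eq = 46.8 eq.
Each mole of Na₂CO₃ supplies 2 eq, so 46.8 / 2 = 23.4 mol.
Mass: 23.4 mol × 106 g/mol = 2480 g.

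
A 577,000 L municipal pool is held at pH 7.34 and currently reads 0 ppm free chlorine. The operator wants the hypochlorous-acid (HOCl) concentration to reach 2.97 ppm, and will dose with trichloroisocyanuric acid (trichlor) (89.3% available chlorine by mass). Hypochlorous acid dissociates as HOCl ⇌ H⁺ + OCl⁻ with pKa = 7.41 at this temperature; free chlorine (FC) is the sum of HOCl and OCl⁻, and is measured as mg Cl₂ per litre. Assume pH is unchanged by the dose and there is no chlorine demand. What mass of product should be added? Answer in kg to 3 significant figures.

[OCl⁻]/[HOCl] = 10^(pH − pKa) = 10^(7.34 − 7.41) = 0.8511; fraction as HOCl = 1/(1 + 0.8511) = 0.5402.
Free chlorine required for 2.97 ppm HOCl: 2.97 / 0.5402 = 5.498 ppm.
FC to add: 5.498 − 0 = 5.498 mg/L as Cl₂.
Cl₂ equivalent: 5.498 mg/L × 577,000 L = 3172 g.
Product at 89.3% available Cl: 3172 / 0.893 = 3552 g.

3.55 kg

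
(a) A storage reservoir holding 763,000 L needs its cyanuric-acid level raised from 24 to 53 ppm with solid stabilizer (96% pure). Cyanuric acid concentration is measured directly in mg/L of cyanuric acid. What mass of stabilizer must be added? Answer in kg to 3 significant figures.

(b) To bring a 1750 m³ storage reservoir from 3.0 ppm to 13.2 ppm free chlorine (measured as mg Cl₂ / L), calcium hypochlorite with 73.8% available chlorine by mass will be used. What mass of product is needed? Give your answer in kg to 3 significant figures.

(a) 23.0 kg; (b) 24.2 kg

(a) CYA to add: (53 − 24) = 29 mg/L × 763,000 L = 22,130 g cyanuric acid.
(a) At 96% purity: 22,130 / 0.96 = 23,050 g product.

(b) Volume: 1750 m³ = 1,750,000 L.
(b) Chlorine deficit: 13.2 − 3.0 = 10.2 ppm = 10.2 mg/L as Cl₂.
(b) Cl₂ equivalent needed: 10.2 mg/L × 1,750,000 L = 17,850,000 mg = 17,850 g.
(b) Product at 73.8% available chlorine: 17,850 / 0.738 = 24,190 g.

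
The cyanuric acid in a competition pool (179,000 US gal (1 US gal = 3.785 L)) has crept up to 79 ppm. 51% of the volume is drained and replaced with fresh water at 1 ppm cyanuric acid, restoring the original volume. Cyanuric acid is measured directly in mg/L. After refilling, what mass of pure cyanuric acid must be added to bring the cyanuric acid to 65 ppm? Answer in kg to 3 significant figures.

Volume: 179,000 US gal × 3.785 L/gal = 677,515 L.
After draining 51% and refilling: 79 × 0.49 + 1 × 0.51 = 39.22 ppm.
Deficit to target: 65 − 39.22 = 25.78 mg/L.
Mass: 25.78 mg/L × 677,515 L = 17,470 g cyanuric acid.

17.5 kg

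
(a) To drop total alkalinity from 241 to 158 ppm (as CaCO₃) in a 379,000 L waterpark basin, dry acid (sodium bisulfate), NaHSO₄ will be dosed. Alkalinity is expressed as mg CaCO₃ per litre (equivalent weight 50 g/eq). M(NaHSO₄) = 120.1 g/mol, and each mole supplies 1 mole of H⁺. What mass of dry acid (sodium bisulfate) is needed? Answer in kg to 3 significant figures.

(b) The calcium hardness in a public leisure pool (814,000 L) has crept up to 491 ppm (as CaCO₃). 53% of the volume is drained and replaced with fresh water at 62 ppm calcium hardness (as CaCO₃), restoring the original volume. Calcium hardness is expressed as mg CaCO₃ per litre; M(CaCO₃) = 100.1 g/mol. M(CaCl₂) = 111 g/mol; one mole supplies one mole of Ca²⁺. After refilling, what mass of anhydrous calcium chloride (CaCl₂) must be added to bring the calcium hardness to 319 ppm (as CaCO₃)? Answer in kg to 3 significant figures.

(a) Alkalinity to neutralize: (241 − 158) = 83 mg/L as CaCO₃ × 379,000 L = 31,460 g as CaCO₃.
(a) Equivalents of H⁺ required: 31,460 ÷ 50 g/eq = 629.1 eq = 629.1 mol NaHSO₄.
(a) Mass of NaHSO₄: 629.1 × 120.1 = 75,560 g.

(b) After draining 53% and refilling: 491 × 0.47 + 62 × 0.53 = 263.63 ppm.
(b) Deficit to target: 319 − 263.63 = 55.37 mg/L.
(b) As CaCO₃: 55.37 mg/L × 814,000 L = 45,070 g; ÷ 100.1 = 450.3 mol Ca²⁺.
(b) Mass: 450.3 × 111 = 49,980 g.

(a) 75.6 kg; (b) 50.0 kg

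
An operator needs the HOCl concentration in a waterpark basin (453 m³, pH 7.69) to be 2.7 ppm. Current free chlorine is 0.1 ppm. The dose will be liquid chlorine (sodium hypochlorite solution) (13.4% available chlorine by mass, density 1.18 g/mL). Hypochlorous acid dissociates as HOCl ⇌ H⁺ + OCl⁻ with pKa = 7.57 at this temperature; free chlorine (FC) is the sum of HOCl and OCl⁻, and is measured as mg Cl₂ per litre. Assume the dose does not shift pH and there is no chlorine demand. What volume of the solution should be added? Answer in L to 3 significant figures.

Volume: 453 m³ = 453,000 L.
[OCl⁻]/[HOCl] = 10^(pH − pKa) = 10^(7.69 − 7.57) = 1.318; fraction as HOCl = 1/(1 + 1.318) = 0.4314.
Free chlorine required for 2.7 ppm HOCl: 2.7 / 0.4314 = 6.259 ppm.
FC to add: 6.259 − 0.1 = 6.159 mg/L as Cl₂.
Cl₂ equivalent: 6.159 mg/L × 453,000 L = 2790 g.
Product at 13.4% available Cl: 2790 / 0.134 = 20,820 g.
Volume: 20,820 g ÷ 1.18 g/mL = 17,650 mL.

17.6 L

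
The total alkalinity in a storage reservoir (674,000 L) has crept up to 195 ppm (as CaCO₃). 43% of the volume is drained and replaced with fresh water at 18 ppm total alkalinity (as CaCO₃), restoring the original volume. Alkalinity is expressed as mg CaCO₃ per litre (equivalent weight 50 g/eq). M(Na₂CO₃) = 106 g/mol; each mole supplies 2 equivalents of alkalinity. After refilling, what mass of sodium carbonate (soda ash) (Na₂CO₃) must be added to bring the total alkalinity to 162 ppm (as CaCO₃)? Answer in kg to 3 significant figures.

30.8 kg

After draining 43% and refilling: 195 × 0.57 + 18 × 0.43 = 118.89 ppm.
Deficit to target: 162 − 118.89 = 43.11 mg/L.
As CaCO₃: 43.11 mg/L × 674,000 L = 29,060 g; ÷ 50 g/eq ÷ 2 = 290.6 mol Na₂CO₃.
Mass: 290.6 × 106 = 30,800 g.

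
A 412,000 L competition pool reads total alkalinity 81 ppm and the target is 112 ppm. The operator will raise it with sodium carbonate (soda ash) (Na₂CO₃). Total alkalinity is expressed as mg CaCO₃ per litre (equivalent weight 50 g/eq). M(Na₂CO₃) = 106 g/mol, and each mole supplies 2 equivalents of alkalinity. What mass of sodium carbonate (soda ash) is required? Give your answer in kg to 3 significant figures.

Alkalinity to add: (112 − 81) = 31 mg/L as CaCO₃ × 412,000 L = 12,770 g as CaCO₃.
Equivalents: 12,770 g ÷ 50 g/eq = 255.4 eq.
Each mole of Na₂CO₃ supplies 2 eq, so 255.4 / 2 = 127.7 mol.
Mass: 127.7 mol × 106 g/mol = 13,540 g.

13.5 kg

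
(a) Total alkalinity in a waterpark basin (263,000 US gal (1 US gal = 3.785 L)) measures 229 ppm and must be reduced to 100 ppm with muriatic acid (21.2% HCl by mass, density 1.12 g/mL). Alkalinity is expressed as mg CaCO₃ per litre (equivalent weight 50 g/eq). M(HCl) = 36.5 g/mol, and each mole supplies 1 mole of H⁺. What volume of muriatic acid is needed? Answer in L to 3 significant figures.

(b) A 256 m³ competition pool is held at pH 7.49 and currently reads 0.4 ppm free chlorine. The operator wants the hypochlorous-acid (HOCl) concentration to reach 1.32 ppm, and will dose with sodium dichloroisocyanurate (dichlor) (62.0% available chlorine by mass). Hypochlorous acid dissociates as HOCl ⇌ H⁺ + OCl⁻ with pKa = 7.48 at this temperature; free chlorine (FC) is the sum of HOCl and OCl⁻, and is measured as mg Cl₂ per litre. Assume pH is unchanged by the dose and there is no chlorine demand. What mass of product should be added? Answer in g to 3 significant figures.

(a) 395 L; (b) 938 g

(a) Volume: 263,000 US gal × 3.785 L/gal = 995,455 L.
(a) Alkalinity to neutralize: (229 − 100) = 129 mg/L as CaCO₃ × 995,455 L = 128,400 g as CaCO₃.
(a) Equivalents of H⁺ required: 128,400 ÷ 50 g/eq = 2568 eq = 2568 mol HCl.
(a) Mass of HCl: 2568 × 36.5 = 93,740 g.
(a) Mass of 21.2% solution: 93,740 / 0.212 = 442,200 g.
(a) Volume: 442,200 g ÷ 1.12 g/mL = 394,800 mL.

(b) Volume: 256 m³ = 256,000 L.
(b) [OCl⁻]/[HOCl] = 10^(pH − pKa) = 10^(7.49 − 7.48) = 1.023; fraction as HOCl = 1/(1 + 1.023) = 0.4942.
(b) Free chlorine required for 1.32 ppm HOCl: 1.32 / 0.4942 = 2.671 ppm.
(b) FC to add: 2.671 − 0.4 = 2.271 mg/L as Cl₂.
(b) Cl₂ equivalent: 2.271 mg/L × 256,000 L = 581.3 g.
(b) Product at 62.0% available Cl: 581.3 / 0.62 = 937.6 g.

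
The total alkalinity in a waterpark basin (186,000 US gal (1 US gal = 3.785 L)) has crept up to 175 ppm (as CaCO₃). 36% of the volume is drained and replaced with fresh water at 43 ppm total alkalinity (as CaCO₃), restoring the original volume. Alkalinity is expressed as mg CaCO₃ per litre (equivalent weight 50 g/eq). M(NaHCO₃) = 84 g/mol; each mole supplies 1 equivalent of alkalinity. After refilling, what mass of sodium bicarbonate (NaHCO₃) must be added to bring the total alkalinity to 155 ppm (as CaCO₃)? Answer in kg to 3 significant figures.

Volume: 186,000 US gal × 3.785 L/gal = 704,010 L.
After draining 36% and refilling: 175 × 0.64 + 43 × 0.36 = 127.48 ppm.
Deficit to target: 155 − 127.48 = 27.52 mg/L.
As CaCO₃: 27.52 mg/L × 704,010 L = 19,370 g; ÷ 50 g/eq ÷ 1 = 387.5 mol NaHCO₃.
Mass: 387.5 × 84 = 32,550 g.

32.5 kg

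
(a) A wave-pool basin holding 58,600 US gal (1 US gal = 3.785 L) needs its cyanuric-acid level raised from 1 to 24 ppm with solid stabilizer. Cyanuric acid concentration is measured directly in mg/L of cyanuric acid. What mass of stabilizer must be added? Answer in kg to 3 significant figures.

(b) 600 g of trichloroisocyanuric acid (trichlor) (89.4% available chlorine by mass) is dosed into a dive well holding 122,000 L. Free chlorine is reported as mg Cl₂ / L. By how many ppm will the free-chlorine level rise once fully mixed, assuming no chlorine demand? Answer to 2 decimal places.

(a) Volume: 58,600 US gal × 3.785 L/gal = 221,801 L.
(a) CYA to add: (24 − 1) = 23 mg/L × 221,801 L = 5101 g cyanuric acid.

(b) Available chlorine delivered: 600 g × 0.894 = 536.4 g as Cl₂.
(b) Concentration rise: 536.4 g / 122,000 L = 4.397 mg/L = 4.40 ppm.

(a) 5.10 kg; (b) 4.40 ppm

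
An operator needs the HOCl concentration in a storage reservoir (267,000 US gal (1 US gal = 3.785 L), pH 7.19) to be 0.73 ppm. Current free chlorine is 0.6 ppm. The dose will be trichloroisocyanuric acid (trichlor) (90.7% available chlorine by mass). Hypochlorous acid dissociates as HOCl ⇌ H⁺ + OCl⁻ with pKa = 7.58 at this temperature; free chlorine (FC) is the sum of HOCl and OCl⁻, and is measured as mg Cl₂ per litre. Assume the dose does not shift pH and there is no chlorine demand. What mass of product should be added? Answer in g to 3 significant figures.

Volume: 267,000 US gal × 3.785 L/gal = 1,010,595 L.
[OCl⁻]/[HOCl] = 10^(pH − pKa) = 10^(7.19 − 7.58) = 0.4074; fraction as HOCl = 1/(1 + 0.4074) = 0.7105.
Free chlorine required for 0.73 ppm HOCl: 0.73 / 0.7105 = 1.027 ppm.
FC to add: 1.027 − 0.6 = 0.4274 mg/L as Cl₂.
Cl₂ equivalent: 0.4274 mg/L × 1,010,595 L = 431.9 g.
Product at 90.7% available Cl: 431.9 / 0.907 = 476.2 g.

476 g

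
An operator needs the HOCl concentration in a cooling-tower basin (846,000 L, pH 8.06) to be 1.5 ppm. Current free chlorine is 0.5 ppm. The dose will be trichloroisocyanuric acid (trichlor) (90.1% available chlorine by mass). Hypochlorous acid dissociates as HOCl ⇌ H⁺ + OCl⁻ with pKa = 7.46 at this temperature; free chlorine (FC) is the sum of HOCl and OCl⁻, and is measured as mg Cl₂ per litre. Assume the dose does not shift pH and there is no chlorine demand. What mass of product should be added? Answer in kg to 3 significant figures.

6.55 kg

[OCl⁻]/[HOCl] = 10^(pH − pKa) = 10^(8.06 − 7.46) = 3.981; fraction as HOCl = 1/(1 + 3.981) = 0.2008.
Free chlorine required for 1.5 ppm HOCl: 1.5 / 0.2008 = 7.472 ppm.
FC to add: 7.472 − 0.5 = 6.972 mg/L as Cl₂.
Cl₂ equivalent: 6.972 mg/L × 846,000 L = 5898 g.
Product at 90.1% available Cl: 5898 / 0.901 = 6546 g.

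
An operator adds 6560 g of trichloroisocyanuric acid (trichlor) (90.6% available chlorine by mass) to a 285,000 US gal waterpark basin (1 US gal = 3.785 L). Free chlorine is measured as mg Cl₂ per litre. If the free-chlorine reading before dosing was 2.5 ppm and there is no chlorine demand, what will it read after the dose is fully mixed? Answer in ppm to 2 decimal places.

8.01 ppm

Volume: 285,000 US gal × 3.785 L/gal = 1,078,725 L.
Available chlorine delivered: 6560 g × 0.906 = 5943 g as Cl₂.
Concentration rise: 5943 g / 1,078,725 L = 5.51 mg/L = 5.51 ppm.
Final FC: 2.5 + 5.51 = 8.01 ppm.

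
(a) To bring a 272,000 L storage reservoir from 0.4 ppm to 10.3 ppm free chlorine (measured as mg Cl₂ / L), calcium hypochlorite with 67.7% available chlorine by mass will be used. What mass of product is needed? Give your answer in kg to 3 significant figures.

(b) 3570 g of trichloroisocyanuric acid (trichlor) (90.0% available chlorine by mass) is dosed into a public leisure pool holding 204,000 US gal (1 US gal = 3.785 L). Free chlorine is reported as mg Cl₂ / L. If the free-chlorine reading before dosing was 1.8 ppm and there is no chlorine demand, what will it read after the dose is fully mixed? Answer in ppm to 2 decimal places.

(a) 3.98 kg; (b) 5.96 ppm

(a) Chlorine deficit: 10.3 − 0.4 = 9.9 ppm = 9.9 mg/L as Cl₂.
(a) Cl₂ equivalent needed: 9.9 mg/L × 272,000 L = 2,693,000 mg = 2693 g.
(a) Product at 67.7% available chlorine: 2693 / 0.677 = 3978 g.

(b) Volume: 204,000 US gal × 3.785 L/gal = 772,140 L.
(b) Available chlorine delivered: 3570 g × 0.9 = 3213 g as Cl₂.
(b) Concentration rise: 3213 g / 772,140 L = 4.161 mg/L = 4.16 ppm.
(b) Final FC: 1.8 + 4.16 = 5.96 ppm.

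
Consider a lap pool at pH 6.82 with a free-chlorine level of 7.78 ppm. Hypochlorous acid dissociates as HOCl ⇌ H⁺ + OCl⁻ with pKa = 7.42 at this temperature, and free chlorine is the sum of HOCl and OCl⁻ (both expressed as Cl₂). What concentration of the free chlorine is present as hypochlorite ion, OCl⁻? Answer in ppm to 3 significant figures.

1.56 ppm

[OCl⁻]/[HOCl] = 10^(pH − pKa) = 10^(6.82 − 7.42) = 10^-0.60 = 0.2512.
Fraction as HOCl = 1 / (1 + 0.2512) = 0.7992.
OCl⁻ = (1 − 0.7992) × 7.78 ppm = 1.562 ppm.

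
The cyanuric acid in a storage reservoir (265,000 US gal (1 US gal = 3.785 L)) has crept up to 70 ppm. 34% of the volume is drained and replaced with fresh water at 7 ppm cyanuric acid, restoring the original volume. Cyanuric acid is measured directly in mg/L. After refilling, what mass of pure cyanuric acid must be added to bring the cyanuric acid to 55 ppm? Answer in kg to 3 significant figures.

6.44 kg

Volume: 265,000 US gal × 3.785 L/gal = 1,003,025 L.
After draining 34% and refilling: 70 × 0.66 + 7 × 0.34 = 48.58 ppm.
Deficit to target: 55 − 48.58 = 6.42 mg/L.
Mass: 6.42 mg/L × 1,003,025 L = 6439 g cyanuric acid.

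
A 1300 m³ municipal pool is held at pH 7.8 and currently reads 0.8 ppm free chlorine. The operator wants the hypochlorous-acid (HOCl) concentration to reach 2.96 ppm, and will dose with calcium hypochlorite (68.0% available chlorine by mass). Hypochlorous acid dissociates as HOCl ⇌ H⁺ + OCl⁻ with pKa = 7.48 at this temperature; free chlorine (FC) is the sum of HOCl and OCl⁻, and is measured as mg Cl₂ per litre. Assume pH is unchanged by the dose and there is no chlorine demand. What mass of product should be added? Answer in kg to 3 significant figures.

Volume: 1300 m³ = 1,300,000 L.
[OCl⁻]/[HOCl] = 10^(pH − pKa) = 10^(7.8 − 7.48) = 2.089; fraction as HOCl = 1/(1 + 2.089) = 0.3237.
Free chlorine required for 2.96 ppm HOCl: 2.96 / 0.3237 = 9.144 ppm.
FC to add: 9.144 − 0.8 = 8.344 mg/L as Cl₂.
Cl₂ equivalent: 8.344 mg/L × 1,300,000 L = 10,850 g.
Product at 68.0% available Cl: 10,850 / 0.68 = 15,950 g.

16.0 kg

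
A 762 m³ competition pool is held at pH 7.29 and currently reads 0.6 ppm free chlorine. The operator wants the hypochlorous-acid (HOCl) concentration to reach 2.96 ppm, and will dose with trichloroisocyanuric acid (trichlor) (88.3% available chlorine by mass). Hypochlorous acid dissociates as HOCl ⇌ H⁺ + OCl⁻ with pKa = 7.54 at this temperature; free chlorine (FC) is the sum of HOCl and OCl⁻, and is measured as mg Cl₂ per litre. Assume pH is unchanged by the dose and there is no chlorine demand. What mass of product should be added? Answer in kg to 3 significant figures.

Volume: 762 m³ = 762,000 L.
[OCl⁻]/[HOCl] = 10^(pH − pKa) = 10^(7.29 − 7.54) = 0.5623; fraction as HOCl = 1/(1 + 0.5623) = 0.6401.
Free chlorine required for 2.96 ppm HOCl: 2.96 / 0.6401 = 4.625 ppm.
FC to add: 4.625 − 0.6 = 4.025 mg/L as Cl₂.
Cl₂ equivalent: 4.025 mg/L × 762,000 L = 3067 g.
Product at 88.3% available Cl: 3067 / 0.883 = 3473 g.

3.47 kg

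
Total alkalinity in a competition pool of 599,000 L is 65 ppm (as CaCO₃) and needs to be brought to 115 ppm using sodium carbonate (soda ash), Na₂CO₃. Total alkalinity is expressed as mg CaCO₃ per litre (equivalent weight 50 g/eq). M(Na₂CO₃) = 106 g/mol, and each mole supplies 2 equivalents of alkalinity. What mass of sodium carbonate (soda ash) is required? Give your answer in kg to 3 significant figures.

Alkalinity to add: (115 − 65) = 50 mg/L as CaCO₃ × 599,000 L = 29,950 g as CaCO₃.
Equivalents: 29,950 g ÷ 50 g/eq = 599 eq.
Each mole of Na₂CO₃ supplies 2 eq, so 599 / 2 = 299.5 mol.
Mass: 299.5 mol × 106 g/mol = 31,750 g.

31.7 kg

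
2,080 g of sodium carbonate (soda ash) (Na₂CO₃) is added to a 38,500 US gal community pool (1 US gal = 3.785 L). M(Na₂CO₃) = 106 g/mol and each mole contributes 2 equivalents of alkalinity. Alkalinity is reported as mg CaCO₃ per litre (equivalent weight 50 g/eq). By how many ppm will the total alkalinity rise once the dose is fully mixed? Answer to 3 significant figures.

13.5 ppm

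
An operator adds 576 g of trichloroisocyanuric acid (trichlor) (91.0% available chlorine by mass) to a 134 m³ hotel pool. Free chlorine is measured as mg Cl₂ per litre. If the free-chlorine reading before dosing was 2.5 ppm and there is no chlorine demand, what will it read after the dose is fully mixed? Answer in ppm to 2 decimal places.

Volume: 134 m³ = 134,000 L.
Available chlorine delivered: 576 g × 0.91 = 524.2 g as Cl₂.
Concentration rise: 524.2 g / 134,000 L = 3.912 mg/L = 3.91 ppm.
Final FC: 2.5 + 3.91 = 6.41 ppm.

6.41 ppm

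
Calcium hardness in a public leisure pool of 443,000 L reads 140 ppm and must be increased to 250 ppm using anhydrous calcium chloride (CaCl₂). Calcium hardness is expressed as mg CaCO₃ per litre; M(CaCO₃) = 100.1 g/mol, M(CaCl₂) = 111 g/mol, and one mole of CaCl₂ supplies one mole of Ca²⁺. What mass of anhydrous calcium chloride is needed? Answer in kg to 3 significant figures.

Hardness to add: (250 − 140) = 110 mg/L as CaCO₃ × 443,000 L = 48,730 g as CaCO₃.
Moles of Ca²⁺ (1 mol Ca²⁺ ≡ 1 mol CaCO₃): 48,730 / 100.1 g/mol = 486.8 mol.
Mass of CaCl₂: 486.8 × 111 = 54,040 g.

54.0 kg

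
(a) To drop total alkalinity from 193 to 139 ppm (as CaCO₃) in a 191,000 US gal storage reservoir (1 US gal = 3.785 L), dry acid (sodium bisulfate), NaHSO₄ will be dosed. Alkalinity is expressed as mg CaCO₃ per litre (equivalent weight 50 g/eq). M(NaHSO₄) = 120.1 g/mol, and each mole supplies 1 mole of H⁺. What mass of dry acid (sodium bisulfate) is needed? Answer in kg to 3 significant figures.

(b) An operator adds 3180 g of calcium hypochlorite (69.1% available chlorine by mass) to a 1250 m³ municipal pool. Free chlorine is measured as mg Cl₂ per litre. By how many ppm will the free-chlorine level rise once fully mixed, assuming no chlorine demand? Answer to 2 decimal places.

(a) 93.8 kg; (b) 1.76 ppm

(a) Volume: 191,000 US gal × 3.785 L/gal = 722,935 L.
(a) Alkalinity to neutralize: (193 − 139) = 54 mg/L as CaCO₃ × 722,935 L = 39,040 g as CaCO₃.
(a) Equivalents of H⁺ required: 39,040 ÷ 50 g/eq = 780.8 eq = 780.8 mol NaHSO₄.
(a) Mass of NaHSO₄: 780.8 × 120.1 = 93,770 g.

(b) Volume: 1250 m³ = 1,250,000 L.
(b) Available chlorine delivered: 3180 g × 0.691 = 2197 g as Cl₂.
(b) Concentration rise: 2197 g / 1,250,000 L = 1.758 mg/L = 1.76 ppm.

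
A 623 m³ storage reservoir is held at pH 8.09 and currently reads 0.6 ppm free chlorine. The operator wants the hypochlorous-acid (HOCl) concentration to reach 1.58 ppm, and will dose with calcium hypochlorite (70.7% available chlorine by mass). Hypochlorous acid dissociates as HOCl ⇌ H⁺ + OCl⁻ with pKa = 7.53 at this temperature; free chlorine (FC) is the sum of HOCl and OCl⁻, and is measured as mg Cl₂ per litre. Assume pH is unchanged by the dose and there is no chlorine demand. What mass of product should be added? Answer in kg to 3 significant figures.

5.92 kg

Volume: 623 m³ = 623,000 L.
[OCl⁻]/[HOCl] = 10^(pH − pKa) = 10^(8.09 − 7.53) = 3.631; fraction as HOCl = 1/(1 + 3.631) = 0.2159.
Free chlorine required for 1.58 ppm HOCl: 1.58 / 0.2159 = 7.317 ppm.
FC to add: 7.317 − 0.6 = 6.717 mg/L as Cl₂.
Cl₂ equivalent: 6.717 mg/L × 623,000 L = 4184 g.
Product at 70.7% available Cl: 4184 / 0.707 = 5919 g.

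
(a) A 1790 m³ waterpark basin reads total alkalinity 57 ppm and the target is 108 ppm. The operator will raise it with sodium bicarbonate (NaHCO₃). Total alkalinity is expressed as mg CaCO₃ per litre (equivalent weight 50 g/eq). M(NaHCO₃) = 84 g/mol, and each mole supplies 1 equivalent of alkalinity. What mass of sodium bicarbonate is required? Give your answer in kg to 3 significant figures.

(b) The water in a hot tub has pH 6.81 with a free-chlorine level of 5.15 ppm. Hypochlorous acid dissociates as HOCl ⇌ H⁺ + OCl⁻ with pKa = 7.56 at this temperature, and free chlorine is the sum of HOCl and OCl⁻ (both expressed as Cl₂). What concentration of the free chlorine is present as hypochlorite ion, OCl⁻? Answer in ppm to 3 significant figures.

(a) Volume: 1790 m³ = 1,790,000 L.
(a) Alkalinity to add: (108 − 57) = 51 mg/L as CaCO₃ × 1,790,000 L = 91,290 g as CaCO₃.
(a) Equivalents: 91,290 g ÷ 50 g/eq = 1826 eq.
(a) NaHCO₃ supplies 1 eq per mole → 1826 mol.
(a) Mass: 1826 mol × 84 g/mol = 153,400 g.

(b) [OCl⁻]/[HOCl] = 10^(pH − pKa) = 10^(6.81 − 7.56) = 10^-0.75 = 0.1778.
(b) Fraction as HOCl = 1 / (1 + 0.1778) = 0.849.
(b) OCl⁻ = (1 − 0.849) × 5.15 ppm = 0.7775 ppm.

(a) 153 kg; (b) 0.778 ppm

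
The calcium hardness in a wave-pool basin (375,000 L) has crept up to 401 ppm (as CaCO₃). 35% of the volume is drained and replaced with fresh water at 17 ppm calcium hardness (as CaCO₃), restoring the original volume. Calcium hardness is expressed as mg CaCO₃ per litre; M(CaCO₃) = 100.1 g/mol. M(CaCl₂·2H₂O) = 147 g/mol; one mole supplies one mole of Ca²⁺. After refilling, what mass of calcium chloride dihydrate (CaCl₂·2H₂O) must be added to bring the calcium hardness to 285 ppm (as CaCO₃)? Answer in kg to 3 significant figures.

After draining 35% and refilling: 401 × 0.65 + 17 × 0.35 = 266.6 ppm.
Deficit to target: 285 − 266.6 = 18.4 mg/L.
As CaCO₃: 18.4 mg/L × 375,000 L = 6900 g; ÷ 100.1 = 68.93 mol Ca²⁺.
Mass: 68.93 × 147 = 10,130 g.

10.1 kg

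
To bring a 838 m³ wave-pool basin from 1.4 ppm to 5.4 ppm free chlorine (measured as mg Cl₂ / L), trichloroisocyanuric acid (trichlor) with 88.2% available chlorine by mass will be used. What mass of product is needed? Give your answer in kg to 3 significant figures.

3.80 kg

Volume: 838 m³ = 838,000 L.
Chlorine deficit: 5.4 − 1.4 = 4 ppm = 4 mg/L as Cl₂.
Cl₂ equivalent needed: 4 mg/L × 838,000 L = 3,352,000 mg = 3352 g.
Product at 88.2% available chlorine: 3352 / 0.882 = 3800 g.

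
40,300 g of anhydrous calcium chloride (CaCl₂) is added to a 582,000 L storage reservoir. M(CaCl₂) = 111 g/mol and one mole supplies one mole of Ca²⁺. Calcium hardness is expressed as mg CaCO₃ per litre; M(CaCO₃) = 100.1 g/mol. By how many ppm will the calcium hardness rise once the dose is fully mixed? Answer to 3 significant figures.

62.4 ppm

Moles of Ca²⁺: 40,300 g ÷ 111 g/mol = 363.1 mol.
As CaCO₃: 363.1 mol × 100.1 g/mol = 36,340 g.
Rise: 36,340 g / 582,000 L × 1000 = 62.44 mg/L.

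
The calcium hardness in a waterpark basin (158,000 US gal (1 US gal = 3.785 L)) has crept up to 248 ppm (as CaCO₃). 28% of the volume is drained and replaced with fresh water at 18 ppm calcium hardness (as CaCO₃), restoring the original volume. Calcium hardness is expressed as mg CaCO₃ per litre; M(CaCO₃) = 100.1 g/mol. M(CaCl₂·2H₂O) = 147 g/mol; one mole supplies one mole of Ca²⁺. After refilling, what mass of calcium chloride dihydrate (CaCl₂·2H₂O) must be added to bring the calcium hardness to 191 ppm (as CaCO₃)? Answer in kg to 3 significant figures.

6.50 kg

Volume: 158,000 US gal × 3.785 L/gal = 598,030 L.
After draining 28% and refilling: 248 × 0.72 + 18 × 0.28 = 183.6 ppm.
Deficit to target: 191 − 183.6 = 7.4 mg/L.
As CaCO₃: 7.4 mg/L × 598,030 L = 4425 g; ÷ 100.1 = 44.21 mol Ca²⁺.
Mass: 44.21 × 147 = 6499 g.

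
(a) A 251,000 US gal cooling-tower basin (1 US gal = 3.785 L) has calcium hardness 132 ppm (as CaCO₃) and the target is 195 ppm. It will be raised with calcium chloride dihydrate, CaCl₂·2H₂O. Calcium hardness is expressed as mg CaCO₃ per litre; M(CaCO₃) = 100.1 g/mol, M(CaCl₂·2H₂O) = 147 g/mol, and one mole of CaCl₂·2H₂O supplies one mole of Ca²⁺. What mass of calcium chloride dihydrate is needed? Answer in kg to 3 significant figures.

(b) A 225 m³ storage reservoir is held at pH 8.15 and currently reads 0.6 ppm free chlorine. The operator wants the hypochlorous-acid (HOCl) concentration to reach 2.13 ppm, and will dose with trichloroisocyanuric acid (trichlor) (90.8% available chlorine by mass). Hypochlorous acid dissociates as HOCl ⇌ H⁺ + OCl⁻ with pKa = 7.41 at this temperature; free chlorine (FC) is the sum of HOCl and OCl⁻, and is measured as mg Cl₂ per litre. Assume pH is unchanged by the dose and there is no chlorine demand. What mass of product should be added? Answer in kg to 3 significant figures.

(a) Volume: 251,000 US gal × 3.785 L/gal = 950,035 L.
(a) Hardness to add: (195 − 132) = 63 mg/L as CaCO₃ × 950,035 L = 59,850 g as CaCO₃.
(a) Moles of Ca²⁺ (1 mol Ca²⁺ ≡ 1 mol CaCO₃): 59,850 / 100.1 g/mol = 597.9 mol.
(a) Mass of CaCl₂·2H₂O: 597.9 × 147 = 87,890 g.

(b) Volume: 225 m³ = 225,000 L.
(b) [OCl⁻]/[HOCl] = 10^(pH − pKa) = 10^(8.15 − 7.41) = 5.495; fraction as HOCl = 1/(1 + 5.495) = 0.154.
(b) Free chlorine required for 2.13 ppm HOCl: 2.13 / 0.154 = 13.84 ppm.
(b) FC to add: 13.84 − 0.6 = 13.24 mg/L as Cl₂.
(b) Cl₂ equivalent: 13.24 mg/L × 225,000 L = 2978 g.
(b) Product at 90.8% available Cl: 2978 / 0.908 = 3280 g.

(a) 87.9 kg; (b) 3.28 kg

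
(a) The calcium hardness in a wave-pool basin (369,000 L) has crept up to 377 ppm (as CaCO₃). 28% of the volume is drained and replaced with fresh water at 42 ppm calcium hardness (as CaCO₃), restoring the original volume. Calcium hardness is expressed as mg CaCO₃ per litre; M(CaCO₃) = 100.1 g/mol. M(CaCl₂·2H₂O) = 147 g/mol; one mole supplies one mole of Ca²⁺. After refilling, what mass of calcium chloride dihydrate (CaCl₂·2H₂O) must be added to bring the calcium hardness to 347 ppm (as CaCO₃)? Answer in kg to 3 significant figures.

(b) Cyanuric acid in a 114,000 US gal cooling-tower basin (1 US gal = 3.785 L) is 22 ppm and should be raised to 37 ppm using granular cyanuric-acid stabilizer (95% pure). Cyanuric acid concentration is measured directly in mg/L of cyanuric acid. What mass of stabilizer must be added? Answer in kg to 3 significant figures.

(a) After draining 28% and refilling: 377 × 0.72 + 42 × 0.28 = 283.2 ppm.
(a) Deficit to target: 347 − 283.2 = 63.8 mg/L.
(a) As CaCO₃: 63.8 mg/L × 369,000 L = 23,540 g; ÷ 100.1 = 235.2 mol Ca²⁺.
(a) Mass: 235.2 × 147 = 34,570 g.

(b) Volume: 114,000 US gal × 3.785 L/gal = 431,490 L.
(b) CYA to add: (37 − 22) = 15 mg/L × 431,490 L = 6472 g cyanuric acid.
(b) At 95% purity: 6472 / 0.95 = 6813 g product.

(a) 34.6 kg; (b) 6.81 kg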